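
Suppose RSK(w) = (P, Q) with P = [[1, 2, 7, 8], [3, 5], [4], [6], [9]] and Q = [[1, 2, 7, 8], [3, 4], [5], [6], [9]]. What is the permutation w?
Reverse the RSK construction: for i from n down to 1, find the cell of Q containing i, remove the entry at that cell from P, and reverse-bump it up through P; the value ejected from row 1 is w(i).

Step i=9: Q has 9 at row 5, column 1; remove 9 from row 5 of P and reverse-bump: 9 enters row 4 and ejects 6; 6 enters row 3 and ejects 4; 4 enters row 2 and ejects 3; 3 enters row 1 and ejects 2. So w(9) = 2. P is now [[1, 3, 7, 8], [4, 5], [6], [9]].
Step i=8: Q has 8 at row 1, column 4; remove that cell from P, ejecting 8. So w(8) = 8. P is now [[1, 3, 7], [4, 5], [6], [9]].
Step i=7: Q has 7 at row 1, column 3; remove that cell from P, ejecting 7. So w(7) = 7. P is now [[1, 3], [4, 5], [6], [9]].
Step i=6: Q has 6 at row 4, column 1; remove 9 from row 4 of P and reverse-bump: 9 enters row 3 and ejects 6; 6 enters row 2 and ejects 5; 5 enters row 1 and ejects 3. So w(6) = 3. P is now [[1, 5], [4, 6], [9]].
Step i=5: Q has 5 at row 3, column 1; remove 9 from row 3 of P and reverse-bump: 9 enters row 2 and ejects 6; 6 enters row 1 and ejects 5. So w(5) = 5. P is now [[1, 6], [4, 9]].
Step i=4: Q has 4 at row 2, column 2; remove 9 from row 2 of P and reverse-bump: 9 enters row 1 and ejects 6. So w(4) = 6. P is now [[1, 9], [4]].
Step i=3: Q has 3 at row 2, column 1; remove 4 from row 2 of P and reverse-bump: 4 enters row 1 and ejects 1. So w(3) = 1. P is now [[4, 9]].
Step i=2: Q has 2 at row 1, column 2; remove that cell from P, ejecting 9. So w(2) = 9. P is now [[4]].
Step i=1: Q has 1 at row 1, column 1; remove that cell from P, ejecting 4. So w(1) = 4. P is now [].

So w = 4 9 1 6 5 3 7 8 2.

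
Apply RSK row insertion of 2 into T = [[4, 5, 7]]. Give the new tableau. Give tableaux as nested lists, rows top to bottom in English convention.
[[2, 5, 7], [4]]

In row 1, 2 replaces 4 (the leftmost entry greater than 2); 4 is bumped to row 2. 4 starts a new row 2. The new tableau is [[2, 5, 7], [4]].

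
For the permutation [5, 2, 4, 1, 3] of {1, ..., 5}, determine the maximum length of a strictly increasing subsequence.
2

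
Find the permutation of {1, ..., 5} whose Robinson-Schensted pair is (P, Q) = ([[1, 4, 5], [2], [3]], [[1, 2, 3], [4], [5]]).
3 4 5 2 1

Reverse the RSK construction: for i from n down to 1, find the cell of Q containing i, remove the entry at that cell from P, and reverse-bump it up through P; the value ejected from row 1 is w(i).

Step i=5: Q has 5 at row 3, column 1; remove 3 from row 3 of P and reverse-bump: 3 enters row 2 and ejects 2; 2 enters row 1 and ejects 1. So w(5) = 1. P is now [[2, 4, 5], [3]].
Step i=4: Q has 4 at row 2, column 1; remove 3 from row 2 of P and reverse-bump: 3 enters row 1 and ejects 2. So w(4) = 2. P is now [[3, 4, 5]].
Step i=3: Q has 3 at row 1, column 3; remove that cell from P, ejecting 5. So w(3) = 5. P is now [[3, 4]].
Step i=2: Q has 2 at row 1, column 2; remove that cell from P, ejecting 4. So w(2) = 4. P is now [[3]].
Step i=1: Q has 1 at row 1, column 1; remove that cell from P, ejecting 3. So w(1) = 3. P is now [].

So w = 3 4 5 2 1.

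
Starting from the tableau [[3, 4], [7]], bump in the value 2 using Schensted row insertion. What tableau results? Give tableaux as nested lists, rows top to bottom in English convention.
[[2, 4], [3], [7]]

In row 1, 2 replaces 3 (the leftmost entry greater than 2); 3 is bumped to row 2. In row 2, 3 replaces 7 (the leftmost entry greater than 3); 7 is bumped to row 3. 7 starts a new row 3. The new tableau is [[2, 4], [3], [7]].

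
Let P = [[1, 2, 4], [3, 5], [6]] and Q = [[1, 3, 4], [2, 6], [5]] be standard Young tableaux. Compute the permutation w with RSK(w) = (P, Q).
6 1 3 5 2 4

Reverse the RSK construction: for i from n down to 1, find the cell of Q containing i, remove the entry at that cell from P, and reverse-bump it up through P; the value ejected from row 1 is w(i).

Step i=6: Q has 6 at row 2, column 2; remove 5 from row 2 of P and reverse-bump: 5 enters row 1 and ejects 4. So w(6) = 4. P is now [[1, 2, 5], [3], [6]].
Step i=5: Q has 5 at row 3, column 1; remove 6 from row 3 of P and reverse-bump: 6 enters row 2 and ejects 3; 3 enters row 1 and ejects 2. So w(5) = 2. P is now [[1, 3, 5], [6]].
Step i=4: Q has 4 at row 1, column 3; remove that cell from P, ejecting 5. So w(4) = 5. P is now [[1, 3], [6]].
Step i=3: Q has 3 at row 1, column 2; remove that cell from P, ejecting 3. So w(3) = 3. P is now [[1], [6]].
Step i=2: Q has 2 at row 2, column 1; remove 6 from row 2 of P and reverse-bump: 6 enters row 1 and ejects 1. So w(2) = 1. P is now [[6]].
Step i=1: Q has 1 at row 1, column 1; remove that cell from P, ejecting 6. So w(1) = 6. P is now [].

So w = 6 1 3 5 2 4.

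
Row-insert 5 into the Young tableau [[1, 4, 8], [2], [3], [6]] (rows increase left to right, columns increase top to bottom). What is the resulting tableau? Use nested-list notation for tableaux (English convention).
[[1, 4, 5], [2, 8], [3], [6]]

In row 1, 5 replaces 8 (the leftmost entry greater than 5); 8 is bumped to row 2. 8 is appended to row 2. The new tableau is [[1, 4, 5], [2, 8], [3], [6]].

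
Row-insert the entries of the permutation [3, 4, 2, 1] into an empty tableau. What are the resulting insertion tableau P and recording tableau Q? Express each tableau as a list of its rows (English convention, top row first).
Insert each entry of the permutation into P by Schensted row insertion, recording in Q the position of each new cell.

Insert 3: appended to row 1. P = [[3]], Q = [[1]].
Insert 4: appended to row 1. P = [[3, 4]], Q = [[1, 2]].
Insert 2: 2 bumps 3 from row 1; 3 starts row 2. P = [[2, 4], [3]], Q = [[1, 2], [3]].
Insert 1: 1 bumps 2 from row 1; 2 bumps 3 from row 2; 3 starts row 3. P = [[1, 4], [2], [3]], Q = [[1, 2], [3], [4]].

So P = [[1, 4], [2], [3]], Q = [[1, 2], [3], [4]].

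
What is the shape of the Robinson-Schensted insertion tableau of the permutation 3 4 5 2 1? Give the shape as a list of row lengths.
Row-insert each entry into an empty tableau.

After inserting 3: P = [[3]].
After inserting 4: P = [[3, 4]].
After inserting 5: P = [[3, 4, 5]].
After inserting 2: P = [[2, 4, 5], [3]].
After inserting 1: P = [[1, 4, 5], [2], [3]].

The final insertion tableau P = [[1, 4, 5], [2], [3]] has shape [3, 1, 1].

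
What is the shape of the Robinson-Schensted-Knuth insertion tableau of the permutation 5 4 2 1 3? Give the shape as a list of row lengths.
[2, 1, 1, 1]

Row-insert each entry into an empty tableau.

After inserting 5: P = [[5]].
After inserting 4: P = [[4], [5]].
After inserting 2: P = [[2], [4], [5]].
After inserting 1: P = [[1], [2], [4], [5]].
After inserting 3: P = [[1, 3], [2], [4], [5]].

The final insertion tableau P = [[1, 3], [2], [4], [5]] has shape [2, 1, 1, 1].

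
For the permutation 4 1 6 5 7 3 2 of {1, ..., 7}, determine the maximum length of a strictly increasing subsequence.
3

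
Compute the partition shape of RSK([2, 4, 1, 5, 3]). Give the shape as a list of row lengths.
Row-insert each entry into an empty tableau.

After inserting 2: P = [[2]].
After inserting 4: P = [[2, 4]].
After inserting 1: P = [[1, 4], [2]].
After inserting 5: P = [[1, 4, 5], [2]].
After inserting 3: P = [[1, 3, 5], [2, 4]].

The final insertion tableau P = [[1, 3, 5], [2, 4]] has shape [3, 2].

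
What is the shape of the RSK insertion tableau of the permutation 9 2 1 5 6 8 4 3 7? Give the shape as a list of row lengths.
[4, 3, 1, 1]

Row-insert each entry into an empty tableau.

After inserting 9: P = [[9]].
After inserting 2: P = [[2], [9]].
After inserting 1: P = [[1], [2], [9]].
After inserting 5: P = [[1, 5], [2], [9]].
After inserting 6: P = [[1, 5, 6], [2], [9]].
After inserting 8: P = [[1, 5, 6, 8], [2], [9]].
After inserting 4: P = [[1, 4, 6, 8], [2, 5], [9]].
After inserting 3: P = [[1, 3, 6, 8], [2, 4], [5], [9]].
After inserting 7: P = [[1, 3, 6, 7], [2, 4, 8], [5], [9]].

The final insertion tableau P = [[1, 3, 6, 7], [2, 4, 8], [5], [9]] has shape [4, 3, 1, 1].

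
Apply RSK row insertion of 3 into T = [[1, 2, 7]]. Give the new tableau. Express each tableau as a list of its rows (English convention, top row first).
[[1, 2, 3], [7]]

In row 1, 3 replaces 7 (the leftmost entry greater than 3); 7 is bumped to row 2. 7 starts a new row 2. The new tableau is [[1, 2, 3], [7]].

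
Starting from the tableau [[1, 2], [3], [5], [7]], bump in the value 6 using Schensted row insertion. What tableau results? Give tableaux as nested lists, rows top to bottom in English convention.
6 is larger than every entry of row 1, so it is appended to row 1. The new tableau is [[1, 2, 6], [3], [5], [7]].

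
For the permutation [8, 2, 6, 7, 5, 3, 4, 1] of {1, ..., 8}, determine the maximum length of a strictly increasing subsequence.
3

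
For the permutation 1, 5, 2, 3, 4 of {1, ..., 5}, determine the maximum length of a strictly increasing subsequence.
4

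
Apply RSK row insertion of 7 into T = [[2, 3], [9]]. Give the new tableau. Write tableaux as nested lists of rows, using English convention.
[[2, 3, 7], [9]]

7 is larger than every entry of row 1, so it is appended to row 1. The new tableau is [[2, 3, 7], [9]].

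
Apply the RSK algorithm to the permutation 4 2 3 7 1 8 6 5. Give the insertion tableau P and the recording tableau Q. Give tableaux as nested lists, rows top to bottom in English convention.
Insert each entry of the permutation into P by Schensted row insertion, recording in Q the position of each new cell.

Insert 4: appended to row 1. P = [[4]].
Insert 2: 2 bumps 4 from row 1; 4 starts row 2. P = [[2], [4]].
Insert 3: appended to row 1. P = [[2, 3], [4]].
Insert 7: appended to row 1. P = [[2, 3, 7], [4]].
Insert 1: 1 bumps 2 from row 1; 2 bumps 4 from row 2; 4 starts row 3. P = [[1, 3, 7], [2], [4]].
Insert 8: appended to row 1. P = [[1, 3, 7, 8], [2], [4]].
Insert 6: 6 bumps 7 from row 1; 7 appends to row 2. P = [[1, 3, 6, 8], [2, 7], [4]].
Insert 5: 5 bumps 6 from row 1; 6 bumps 7 from row 2; 7 appends to row 3. P = [[1, 3, 5, 8], [2, 6], [4, 7]].

So P = [[1, 3, 5, 8], [2, 6], [4, 7]], Q = [[1, 3, 4, 6], [2, 7], [5, 8]].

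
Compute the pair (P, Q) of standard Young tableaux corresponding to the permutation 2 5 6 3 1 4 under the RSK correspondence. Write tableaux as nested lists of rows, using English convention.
P = [[1, 3, 4], [2, 6], [5]], Q = [[1, 2, 3], [4, 6], [5]]

Insert each entry of the permutation into P by Schensted row insertion, recording in Q the position of each new cell.

Insert 2: appended to row 1. P = [[2]].
Insert 5: appended to row 1. P = [[2, 5]].
Insert 6: appended to row 1. P = [[2, 5, 6]].
Insert 3: 3 bumps 5 from row 1; 5 starts row 2. P = [[2, 3, 6], [5]].
Insert 1: 1 bumps 2 from row 1; 2 bumps 5 from row 2; 5 starts row 3. P = [[1, 3, 6], [2], [5]].
Insert 4: 4 bumps 6 from row 1; 6 appends to row 2. P = [[1, 3, 4], [2, 6], [5]].

So P = [[1, 3, 4], [2, 6], [5]], Q = [[1, 2, 3], [4, 6], [5]].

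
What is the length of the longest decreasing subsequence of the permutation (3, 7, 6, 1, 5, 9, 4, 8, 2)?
5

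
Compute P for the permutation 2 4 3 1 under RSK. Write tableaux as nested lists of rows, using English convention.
P = [[1, 3], [2], [4]]

Insert 2: appended to row 1. P = [[2]].
Insert 4: appended to row 1. P = [[2, 4]].
Insert 3: 3 bumps 4 from row 1; 4 starts row 2. P = [[2, 3], [4]].
Insert 1: 1 bumps 2 from row 1; 2 bumps 4 from row 2; 4 starts row 3. P = [[1, 3], [2], [4]].

So P = [[1, 3], [2], [4]].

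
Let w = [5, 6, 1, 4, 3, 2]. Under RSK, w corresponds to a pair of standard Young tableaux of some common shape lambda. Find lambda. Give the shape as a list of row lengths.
[2, 2, 1, 1]

Row-insert each entry into an empty tableau.

After inserting 5: P = [[5]].
After inserting 6: P = [[5, 6]].
After inserting 1: P = [[1, 6], [5]].
After inserting 4: P = [[1, 4], [5, 6]].
After inserting 3: P = [[1, 3], [4, 6], [5]].
After inserting 2: P = [[1, 2], [3, 6], [4], [5]].

The final insertion tableau P = [[1, 2], [3, 6], [4], [5]] has shape [2, 2, 1, 1].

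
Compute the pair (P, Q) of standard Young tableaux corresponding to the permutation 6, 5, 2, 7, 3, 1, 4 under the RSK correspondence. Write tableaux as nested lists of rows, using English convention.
P = [[1, 3, 4], [2, 7], [5], [6]], Q = [[1, 4, 7], [2, 5], [3], [6]]

Insert each entry of the permutation into P by Schensted row insertion, recording in Q the position of each new cell.

Insert 6: appended to row 1. P = [[6]], Q = [[1]].
Insert 5: 5 bumps 6 from row 1; 6 starts row 2. P = [[5], [6]], Q = [[1], [2]].
Insert 2: 2 bumps 5 from row 1; 5 bumps 6 from row 2; 6 starts row 3. P = [[2], [5], [6]], Q = [[1], [2], [3]].
Insert 7: appended to row 1. P = [[2, 7], [5], [6]], Q = [[1, 4], [2], [3]].
Insert 3: 3 bumps 7 from row 1; 7 appends to row 2. P = [[2, 3], [5, 7], [6]], Q = [[1, 4], [2, 5], [3]].
Insert 1: 1 bumps 2 from row 1; 2 bumps 5 from row 2; 5 bumps 6 from row 3; 6 starts row 4. P = [[1, 3], [2, 7], [5], [6]], Q = [[1, 4], [2, 5], [3], [6]].
Insert 4: appended to row 1. P = [[1, 3, 4], [2, 7], [5], [6]], Q = [[1, 4, 7], [2, 5], [3], [6]].

So P = [[1, 3, 4], [2, 7], [5], [6]], Q = [[1, 4, 7], [2, 5], [3], [6]].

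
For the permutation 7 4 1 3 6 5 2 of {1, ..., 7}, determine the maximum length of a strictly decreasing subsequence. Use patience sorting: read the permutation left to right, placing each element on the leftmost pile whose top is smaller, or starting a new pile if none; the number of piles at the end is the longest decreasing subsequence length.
4

7: new pile. tops = [7]
4: new pile. tops = [7, 4]
1: new pile. tops = [7, 4, 1]
3: onto pile 3 (replacing 1). tops = [7, 4, 3]
6: onto pile 2 (replacing 4). tops = [7, 6, 3]
5: onto pile 3 (replacing 3). tops = [7, 6, 5]
2: new pile. tops = [7, 6, 5, 2]

4 piles, so the longest decreasing subsequence has length 4.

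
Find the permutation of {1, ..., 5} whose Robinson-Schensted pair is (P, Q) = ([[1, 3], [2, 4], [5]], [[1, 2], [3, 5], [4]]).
Reverse the RSK construction: for i from n down to 1, find the cell of Q containing i, remove the entry at that cell from P, and reverse-bump it up through P; the value ejected from row 1 is w(i).

Step i=5: Q has 5 at row 2, column 2; remove 4 from row 2 of P and reverse-bump: 4 enters row 1 and ejects 3. So w(5) = 3. P is now [[1, 4], [2], [5]].
Step i=4: Q has 4 at row 3, column 1; remove 5 from row 3 of P and reverse-bump: 5 enters row 2 and ejects 2; 2 enters row 1 and ejects 1. So w(4) = 1. P is now [[2, 4], [5]].
Step i=3: Q has 3 at row 2, column 1; remove 5 from row 2 of P and reverse-bump: 5 enters row 1 and ejects 4. So w(3) = 4. P is now [[2, 5]].
Step i=2: Q has 2 at row 1, column 2; remove that cell from P, ejecting 5. So w(2) = 5. P is now [[2]].
Step i=1: Q has 1 at row 1, column 1; remove that cell from P, ejecting 2. So w(1) = 2. P is now [].

So w = 2 5 4 1 3.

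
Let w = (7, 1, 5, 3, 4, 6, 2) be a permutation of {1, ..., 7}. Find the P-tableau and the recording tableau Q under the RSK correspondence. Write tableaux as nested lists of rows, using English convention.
P = [[1, 2, 4, 6], [3], [5], [7]], Q = [[1, 3, 5, 6], [2], [4], [7]]

Insert each entry of the permutation into P by Schensted row insertion, recording in Q the position of each new cell.

After inserting 7: P = [[7]].
After inserting 1: P = [[1], [7]].
After inserting 5: P = [[1, 5], [7]].
After inserting 3: P = [[1, 3], [5], [7]].
After inserting 4: P = [[1, 3, 4], [5], [7]].
After inserting 6: P = [[1, 3, 4, 6], [5], [7]].
After inserting 2: P = [[1, 2, 4, 6], [3], [5], [7]].

So P = [[1, 2, 4, 6], [3], [5], [7]], Q = [[1, 3, 5, 6], [2], [4], [7]].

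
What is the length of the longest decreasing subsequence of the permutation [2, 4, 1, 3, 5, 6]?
2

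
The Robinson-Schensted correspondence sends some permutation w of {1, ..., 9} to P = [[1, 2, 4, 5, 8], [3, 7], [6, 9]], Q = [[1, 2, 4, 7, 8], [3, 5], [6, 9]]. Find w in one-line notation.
Reverse the RSK construction: for i from n down to 1, find the cell of Q containing i, remove the entry at that cell from P, and reverse-bump it up through P; the value ejected from row 1 is w(i).

Step i=9: Q has 9 at row 3, column 2; remove 9 from row 3 of P and reverse-bump: 9 enters row 2 and ejects 7; 7 enters row 1 and ejects 5. So w(9) = 5. P is now [[1, 2, 4, 7, 8], [3, 9], [6]].
Step i=8: Q has 8 at row 1, column 5; remove that cell from P, ejecting 8. So w(8) = 8. P is now [[1, 2, 4, 7], [3, 9], [6]].
Step i=7: Q has 7 at row 1, column 4; remove that cell from P, ejecting 7. So w(7) = 7. P is now [[1, 2, 4], [3, 9], [6]].
Step i=6: Q has 6 at row 3, column 1; remove 6 from row 3 of P and reverse-bump: 6 enters row 2 and ejects 3; 3 enters row 1 and ejects 2. So w(6) = 2. P is now [[1, 3, 4], [6, 9]].
Step i=5: Q has 5 at row 2, column 2; remove 9 from row 2 of P and reverse-bump: 9 enters row 1 and ejects 4. So w(5) = 4. P is now [[1, 3, 9], [6]].
Step i=4: Q has 4 at row 1, column 3; remove that cell from P, ejecting 9. So w(4) = 9. P is now [[1, 3], [6]].
Step i=3: Q has 3 at row 2, column 1; remove 6 from row 2 of P and reverse-bump: 6 enters row 1 and ejects 3. So w(3) = 3. P is now [[1, 6]].
Step i=2: Q has 2 at row 1, column 2; remove that cell from P, ejecting 6. So w(2) = 6. P is now [[1]].
Step i=1: Q has 1 at row 1, column 1; remove that cell from P, ejecting 1. So w(1) = 1. P is now [].

So w = 1 6 3 9 4 2 7 8 5.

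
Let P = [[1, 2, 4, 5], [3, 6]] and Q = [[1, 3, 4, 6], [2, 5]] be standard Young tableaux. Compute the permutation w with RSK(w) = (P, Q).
Reverse RSK: for i = n, n-1, ..., 1, locate i in Q, remove the corresponding corner cell from P, and reverse-bump its entry up through P; the value ejected from row 1 is w(i).

So w = 3 1 2 6 4 5.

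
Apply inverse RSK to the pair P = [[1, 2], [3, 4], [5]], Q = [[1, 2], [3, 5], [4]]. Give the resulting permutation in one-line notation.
3 5 4 1 2

Reverse the RSK construction: for i from n down to 1, find the cell of Q containing i, remove the entry at that cell from P, and reverse-bump it up through P; the value ejected from row 1 is w(i).

Step i=5: Q has 5 at row 2, column 2; remove 4 from row 2 of P and reverse-bump: 4 enters row 1 and ejects 2. So w(5) = 2. P is now [[1, 4], [3], [5]].
Step i=4: Q has 4 at row 3, column 1; remove 5 from row 3 of P and reverse-bump: 5 enters row 2 and ejects 3; 3 enters row 1 and ejects 1. So w(4) = 1. P is now [[3, 4], [5]].
Step i=3: Q has 3 at row 2, column 1; remove 5 from row 2 of P and reverse-bump: 5 enters row 1 and ejects 4. So w(3) = 4. P is now [[3, 5]].
Step i=2: Q has 2 at row 1, column 2; remove that cell from P, ejecting 5. So w(2) = 5. P is now [[3]].
Step i=1: Q has 1 at row 1, column 1; remove that cell from P, ejecting 3. So w(1) = 3. P is now [].

So w = 3 5 4 1 2.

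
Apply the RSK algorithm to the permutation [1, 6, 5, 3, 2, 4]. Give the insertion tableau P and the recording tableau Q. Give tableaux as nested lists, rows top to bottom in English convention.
P = [[1, 2, 4], [3], [5], [6]], Q = [[1, 2, 6], [3], [4], [5]]

Insert each entry of the permutation into P by Schensted row insertion, recording in Q the position of each new cell.

After inserting 1: P = [[1]].
After inserting 6: P = [[1, 6]].
After inserting 5: P = [[1, 5], [6]].
After inserting 3: P = [[1, 3], [5], [6]].
After inserting 2: P = [[1, 2], [3], [5], [6]].
After inserting 4: P = [[1, 2, 4], [3], [5], [6]].

So P = [[1, 2, 4], [3], [5], [6]], Q = [[1, 2, 6], [3], [4], [5]].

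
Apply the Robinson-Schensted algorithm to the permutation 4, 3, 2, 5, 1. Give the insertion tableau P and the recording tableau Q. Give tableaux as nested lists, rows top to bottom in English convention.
Insert each entry of the permutation into P by Schensted row insertion, recording in Q the position of each new cell.

Insert 4: appended to row 1. P = [[4]].
Insert 3: 3 bumps 4 from row 1; 4 starts row 2. P = [[3], [4]].
Insert 2: 2 bumps 3 from row 1; 3 bumps 4 from row 2; 4 starts row 3. P = [[2], [3], [4]].
Insert 5: appended to row 1. P = [[2, 5], [3], [4]].
Insert 1: 1 bumps 2 from row 1; 2 bumps 3 from row 2; 3 bumps 4 from row 3; 4 starts row 4. P = [[1, 5], [2], [3], [4]].

So P = [[1, 5], [2], [3], [4]], Q = [[1, 4], [2], [3], [5]].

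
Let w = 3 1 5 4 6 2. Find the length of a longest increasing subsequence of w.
3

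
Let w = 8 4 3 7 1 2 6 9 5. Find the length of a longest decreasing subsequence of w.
4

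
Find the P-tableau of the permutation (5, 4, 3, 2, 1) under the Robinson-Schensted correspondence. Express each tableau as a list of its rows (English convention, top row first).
After inserting 5: P = [[5]].
After inserting 4: P = [[4], [5]].
After inserting 3: P = [[3], [4], [5]].
After inserting 2: P = [[2], [3], [4], [5]].
After inserting 1: P = [[1], [2], [3], [4], [5]].

So P = [[1], [2], [3], [4], [5]].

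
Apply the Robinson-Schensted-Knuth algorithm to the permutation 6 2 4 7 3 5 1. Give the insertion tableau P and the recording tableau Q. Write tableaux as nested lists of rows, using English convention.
P = [[1, 3, 5], [2, 7], [4], [6]], Q = [[1, 3, 4], [2, 6], [5], [7]]

Insert each entry of the permutation into P by Schensted row insertion, recording in Q the position of each new cell.

After inserting 6: P = [[6]].
After inserting 2: P = [[2], [6]].
After inserting 4: P = [[2, 4], [6]].
After inserting 7: P = [[2, 4, 7], [6]].
After inserting 3: P = [[2, 3, 7], [4], [6]].
After inserting 5: P = [[2, 3, 5], [4, 7], [6]].
After inserting 1: P = [[1, 3, 5], [2, 7], [4], [6]].

So P = [[1, 3, 5], [2, 7], [4], [6]], Q = [[1, 3, 4], [2, 6], [5], [7]].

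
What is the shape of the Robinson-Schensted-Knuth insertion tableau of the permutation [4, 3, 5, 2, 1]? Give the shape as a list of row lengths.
[2, 1, 1, 1]

Row-insert each entry into an empty tableau.

After inserting 4: P = [[4]].
After inserting 3: P = [[3], [4]].
After inserting 5: P = [[3, 5], [4]].
After inserting 2: P = [[2, 5], [3], [4]].
After inserting 1: P = [[1, 5], [2], [3], [4]].

The final insertion tableau P = [[1, 5], [2], [3], [4]] has shape [2, 1, 1, 1].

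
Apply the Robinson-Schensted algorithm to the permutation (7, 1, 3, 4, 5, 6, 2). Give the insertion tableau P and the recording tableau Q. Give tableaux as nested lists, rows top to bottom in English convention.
Insert each entry of the permutation into P by Schensted row insertion, recording in Q the position of each new cell.

Insert 7: appended to row 1. P = [[7]].
Insert 1: 1 bumps 7 from row 1; 7 starts row 2. P = [[1], [7]].
Insert 3: appended to row 1. P = [[1, 3], [7]].
Insert 4: appended to row 1. P = [[1, 3, 4], [7]].
Insert 5: appended to row 1. P = [[1, 3, 4, 5], [7]].
Insert 6: appended to row 1. P = [[1, 3, 4, 5, 6], [7]].
Insert 2: 2 bumps 3 from row 1; 3 bumps 7 from row 2; 7 starts row 3. P = [[1, 2, 4, 5, 6], [3], [7]].

So P = [[1, 2, 4, 5, 6], [3], [7]], Q = [[1, 3, 4, 5, 6], [2], [7]].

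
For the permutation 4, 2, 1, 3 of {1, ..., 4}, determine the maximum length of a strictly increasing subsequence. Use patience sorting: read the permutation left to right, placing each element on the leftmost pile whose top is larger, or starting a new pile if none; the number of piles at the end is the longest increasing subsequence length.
4: new pile. tops = [4]
2: onto pile 1 (replacing 4). tops = [2]
1: onto pile 1 (replacing 2). tops = [1]
3: new pile. tops = [1, 3]

2 piles, so the longest increasing subsequence has length 2.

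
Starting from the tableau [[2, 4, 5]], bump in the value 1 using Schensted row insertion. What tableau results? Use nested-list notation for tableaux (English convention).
[[1, 4, 5], [2]]

In row 1, 1 replaces 2 (the leftmost entry greater than 1); 2 is bumped to row 2. 2 starts a new row 2. The new tableau is [[1, 4, 5], [2]].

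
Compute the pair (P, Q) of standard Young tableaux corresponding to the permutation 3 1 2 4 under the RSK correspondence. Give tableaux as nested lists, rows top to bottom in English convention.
P = [[1, 2, 4], [3]], Q = [[1, 3, 4], [2]]

Insert each entry of the permutation into P by Schensted row insertion, recording in Q the position of each new cell.

Insert 3: appended to row 1. P = [[3]].
Insert 1: 1 bumps 3 from row 1; 3 starts row 2. P = [[1], [3]].
Insert 2: appended to row 1. P = [[1, 2], [3]].
Insert 4: appended to row 1. P = [[1, 2, 4], [3]].

So P = [[1, 2, 4], [3]], Q = [[1, 3, 4], [2]].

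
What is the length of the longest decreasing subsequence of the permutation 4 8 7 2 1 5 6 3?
4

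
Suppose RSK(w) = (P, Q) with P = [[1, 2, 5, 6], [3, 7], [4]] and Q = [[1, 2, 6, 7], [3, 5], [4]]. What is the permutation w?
4 7 3 1 2 5 6

Reverse the RSK construction: for i from n down to 1, find the cell of Q containing i, remove the entry at that cell from P, and reverse-bump it up through P; the value ejected from row 1 is w(i).

Step i=7: Q has 7 at row 1, column 4; remove that cell from P, ejecting 6. So w(7) = 6. P is now [[1, 2, 5], [3, 7], [4]].
Step i=6: Q has 6 at row 1, column 3; remove that cell from P, ejecting 5. So w(6) = 5. P is now [[1, 2], [3, 7], [4]].
Step i=5: Q has 5 at row 2, column 2; remove 7 from row 2 of P and reverse-bump: 7 enters row 1 and ejects 2. So w(5) = 2. P is now [[1, 7], [3], [4]].
Step i=4: Q has 4 at row 3, column 1; remove 4 from row 3 of P and reverse-bump: 4 enters row 2 and ejects 3; 3 enters row 1 and ejects 1. So w(4) = 1. P is now [[3, 7], [4]].
Step i=3: Q has 3 at row 2, column 1; remove 4 from row 2 of P and reverse-bump: 4 enters row 1 and ejects 3. So w(3) = 3. P is now [[4, 7]].
Step i=2: Q has 2 at row 1, column 2; remove that cell from P, ejecting 7. So w(2) = 7. P is now [[4]].
Step i=1: Q has 1 at row 1, column 1; remove that cell from P, ejecting 4. So w(1) = 4. P is now [].

So w = 4 7 3 1 2 5 6.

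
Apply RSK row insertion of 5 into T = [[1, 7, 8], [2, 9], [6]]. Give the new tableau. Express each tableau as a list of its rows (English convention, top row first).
In row 1, 5 replaces 7 (the leftmost entry greater than 5); 7 is bumped to row 2. In row 2, 7 replaces 9 (the leftmost entry greater than 7); 9 is bumped to row 3. 9 is appended to row 3. The new tableau is [[1, 5, 8], [2, 7], [6, 9]].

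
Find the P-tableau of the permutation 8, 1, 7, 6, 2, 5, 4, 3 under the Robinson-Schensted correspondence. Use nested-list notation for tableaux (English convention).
Insert 8: appended to row 1. P = [[8]].
Insert 1: 1 bumps 8 from row 1; 8 starts row 2. P = [[1], [8]].
Insert 7: appended to row 1. P = [[1, 7], [8]].
Insert 6: 6 bumps 7 from row 1; 7 bumps 8 from row 2; 8 starts row 3. P = [[1, 6], [7], [8]].
Insert 2: 2 bumps 6 from row 1; 6 bumps 7 from row 2; 7 bumps 8 from row 3; 8 starts row 4. P = [[1, 2], [6], [7], [8]].
Insert 5: appended to row 1. P = [[1, 2, 5], [6], [7], [8]].
Insert 4: 4 bumps 5 from row 1; 5 bumps 6 from row 2; 6 bumps 7 from row 3; 7 bumps 8 from row 4; 8 starts row 5. P = [[1, 2, 4], [5], [6], [7], [8]].
Insert 3: 3 bumps 4 from row 1; 4 bumps 5 from row 2; 5 bumps 6 from row 3; 6 bumps 7 from row 4; 7 bumps 8 from row 5; 8 starts row 6. P = [[1, 2, 3], [4], [5], [6], [7], [8]].

So P = [[1, 2, 3], [4], [5], [6], [7], [8]].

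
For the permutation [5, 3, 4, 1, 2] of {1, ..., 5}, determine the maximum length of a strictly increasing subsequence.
2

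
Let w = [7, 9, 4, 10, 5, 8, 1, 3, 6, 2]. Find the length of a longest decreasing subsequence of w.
4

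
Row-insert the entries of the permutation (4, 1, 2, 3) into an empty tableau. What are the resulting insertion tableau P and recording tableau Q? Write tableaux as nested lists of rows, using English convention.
P = [[1, 2, 3], [4]], Q = [[1, 3, 4], [2]]

Insert each entry of the permutation into P by Schensted row insertion, recording in Q the position of each new cell.

Insert 4: appended to row 1. P = [[4]].
Insert 1: 1 bumps 4 from row 1; 4 starts row 2. P = [[1], [4]].
Insert 2: appended to row 1. P = [[1, 2], [4]].
Insert 3: appended to row 1. P = [[1, 2, 3], [4]].

So P = [[1, 2, 3], [4]], Q = [[1, 3, 4], [2]].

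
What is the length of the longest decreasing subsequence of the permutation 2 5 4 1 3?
3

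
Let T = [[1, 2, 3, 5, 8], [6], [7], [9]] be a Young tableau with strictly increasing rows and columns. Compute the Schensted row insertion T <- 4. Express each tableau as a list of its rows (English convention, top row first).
In row 1, 4 replaces 5 (the leftmost entry greater than 4); 5 is bumped to row 2. In row 2, 5 replaces 6 (the leftmost entry greater than 5); 6 is bumped to row 3. In row 3, 6 replaces 7 (the leftmost entry greater than 6); 7 is bumped to row 4. In row 4, 7 replaces 9 (the leftmost entry greater than 7); 9 is bumped to row 5. 9 starts a new row 5. The new tableau is [[1, 2, 3, 4, 8], [5], [6], [7], [9]].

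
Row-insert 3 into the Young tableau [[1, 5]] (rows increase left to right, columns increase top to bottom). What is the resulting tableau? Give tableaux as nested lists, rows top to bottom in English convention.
[[1, 3], [5]]

In row 1, 3 replaces 5 (the leftmost entry greater than 3); 5 is bumped to row 2. 5 starts a new row 2. The new tableau is [[1, 3], [5]].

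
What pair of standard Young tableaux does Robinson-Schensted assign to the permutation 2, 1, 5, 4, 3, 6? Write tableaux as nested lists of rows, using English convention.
Insert each entry of the permutation into P by Schensted row insertion, recording in Q the position of each new cell.

After inserting 2: P = [[2]].
After inserting 1: P = [[1], [2]].
After inserting 5: P = [[1, 5], [2]].
After inserting 4: P = [[1, 4], [2, 5]].
After inserting 3: P = [[1, 3], [2, 4], [5]].
After inserting 6: P = [[1, 3, 6], [2, 4], [5]].

So P = [[1, 3, 6], [2, 4], [5]], Q = [[1, 3, 6], [2, 4], [5]].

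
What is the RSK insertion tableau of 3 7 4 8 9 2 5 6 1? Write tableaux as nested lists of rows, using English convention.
P = [[1, 4, 5, 6], [2, 8, 9], [3], [7]]

After inserting 3: P = [[3]].
After inserting 7: P = [[3, 7]].
After inserting 4: P = [[3, 4], [7]].
After inserting 8: P = [[3, 4, 8], [7]].
After inserting 9: P = [[3, 4, 8, 9], [7]].
After inserting 2: P = [[2, 4, 8, 9], [3], [7]].
After inserting 5: P = [[2, 4, 5, 9], [3, 8], [7]].
After inserting 6: P = [[2, 4, 5, 6], [3, 8, 9], [7]].
After inserting 1: P = [[1, 4, 5, 6], [2, 8, 9], [3], [7]].

So P = [[1, 4, 5, 6], [2, 8, 9], [3], [7]].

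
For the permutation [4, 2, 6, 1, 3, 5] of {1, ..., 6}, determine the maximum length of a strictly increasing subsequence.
3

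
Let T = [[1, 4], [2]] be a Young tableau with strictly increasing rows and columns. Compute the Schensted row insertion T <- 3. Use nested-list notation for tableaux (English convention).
[[1, 3], [2, 4]]

In row 1, 3 replaces 4 (the leftmost entry greater than 3); 4 is bumped to row 2. 4 is appended to row 2. The new tableau is [[1, 3], [2, 4]].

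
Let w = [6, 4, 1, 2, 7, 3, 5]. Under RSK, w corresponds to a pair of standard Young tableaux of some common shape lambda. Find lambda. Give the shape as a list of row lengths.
Row-insert each entry into an empty tableau.

After inserting 6: P = [[6]].
After inserting 4: P = [[4], [6]].
After inserting 1: P = [[1], [4], [6]].
After inserting 2: P = [[1, 2], [4], [6]].
After inserting 7: P = [[1, 2, 7], [4], [6]].
After inserting 3: P = [[1, 2, 3], [4, 7], [6]].
After inserting 5: P = [[1, 2, 3, 5], [4, 7], [6]].

The final insertion tableau P = [[1, 2, 3, 5], [4, 7], [6]] has shape [4, 2, 1].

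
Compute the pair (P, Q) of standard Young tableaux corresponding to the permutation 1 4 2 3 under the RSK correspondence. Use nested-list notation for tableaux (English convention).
P = [[1, 2, 3], [4]], Q = [[1, 2, 4], [3]]

Insert each entry of the permutation into P by Schensted row insertion, recording in Q the position of each new cell.

After inserting 1: P = [[1]].
After inserting 4: P = [[1, 4]].
After inserting 2: P = [[1, 2], [4]].
After inserting 3: P = [[1, 2, 3], [4]].

So P = [[1, 2, 3], [4]], Q = [[1, 2, 4], [3]].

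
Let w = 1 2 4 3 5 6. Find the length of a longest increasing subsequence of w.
5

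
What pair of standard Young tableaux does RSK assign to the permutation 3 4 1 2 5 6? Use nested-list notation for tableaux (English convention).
Insert each entry of the permutation into P by Schensted row insertion, recording in Q the position of each new cell.

Insert 3: appended to row 1. P = [[3]].
Insert 4: appended to row 1. P = [[3, 4]].
Insert 1: 1 bumps 3 from row 1; 3 starts row 2. P = [[1, 4], [3]].
Insert 2: 2 bumps 4 from row 1; 4 appends to row 2. P = [[1, 2], [3, 4]].
Insert 5: appended to row 1. P = [[1, 2, 5], [3, 4]].
Insert 6: appended to row 1. P = [[1, 2, 5, 6], [3, 4]].

So P = [[1, 2, 5, 6], [3, 4]], Q = [[1, 2, 5, 6], [3, 4]].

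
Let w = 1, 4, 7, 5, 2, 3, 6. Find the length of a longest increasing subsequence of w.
4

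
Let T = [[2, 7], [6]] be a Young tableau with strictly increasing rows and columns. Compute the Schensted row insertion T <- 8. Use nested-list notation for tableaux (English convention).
[[2, 7, 8], [6]]

8 is larger than every entry of row 1, so it is appended to row 1. The new tableau is [[2, 7, 8], [6]].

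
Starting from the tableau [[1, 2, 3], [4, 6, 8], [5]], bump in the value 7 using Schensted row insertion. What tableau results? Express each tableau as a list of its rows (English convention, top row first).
7 is larger than every entry of row 1, so it is appended to row 1. The new tableau is [[1, 2, 3, 7], [4, 6, 8], [5]].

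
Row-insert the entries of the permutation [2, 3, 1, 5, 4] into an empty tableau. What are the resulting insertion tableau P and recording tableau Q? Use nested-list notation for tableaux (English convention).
P = [[1, 3, 4], [2, 5]], Q = [[1, 2, 4], [3, 5]]

Insert each entry of the permutation into P by Schensted row insertion, recording in Q the position of each new cell.

Insert 2: appended to row 1. P = [[2]].
Insert 3: appended to row 1. P = [[2, 3]].
Insert 1: 1 bumps 2 from row 1; 2 starts row 2. P = [[1, 3], [2]].
Insert 5: appended to row 1. P = [[1, 3, 5], [2]].
Insert 4: 4 bumps 5 from row 1; 5 appends to row 2. P = [[1, 3, 4], [2, 5]].

So P = [[1, 3, 4], [2, 5]], Q = [[1, 2, 4], [3, 5]].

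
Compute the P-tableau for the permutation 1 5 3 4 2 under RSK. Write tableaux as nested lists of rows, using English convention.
Insert 1: appended to row 1. P = [[1]].
Insert 5: appended to row 1. P = [[1, 5]].
Insert 3: 3 bumps 5 from row 1; 5 starts row 2. P = [[1, 3], [5]].
Insert 4: appended to row 1. P = [[1, 3, 4], [5]].
Insert 2: 2 bumps 3 from row 1; 3 bumps 5 from row 2; 5 starts row 3. P = [[1, 2, 4], [3], [5]].

So P = [[1, 2, 4], [3], [5]].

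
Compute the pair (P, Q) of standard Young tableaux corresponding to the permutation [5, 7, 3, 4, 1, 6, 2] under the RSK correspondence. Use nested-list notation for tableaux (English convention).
Insert each entry of the permutation into P by Schensted row insertion, recording in Q the position of each new cell.

Insert 5: appended to row 1. P = [[5]].
Insert 7: appended to row 1. P = [[5, 7]].
Insert 3: 3 bumps 5 from row 1; 5 starts row 2. P = [[3, 7], [5]].
Insert 4: 4 bumps 7 from row 1; 7 appends to row 2. P = [[3, 4], [5, 7]].
Insert 1: 1 bumps 3 from row 1; 3 bumps 5 from row 2; 5 starts row 3. P = [[1, 4], [3, 7], [5]].
Insert 6: appended to row 1. P = [[1, 4, 6], [3, 7], [5]].
Insert 2: 2 bumps 4 from row 1; 4 bumps 7 from row 2; 7 appends to row 3. P = [[1, 2, 6], [3, 4], [5, 7]].

So P = [[1, 2, 6], [3, 4], [5, 7]], Q = [[1, 2, 6], [3, 4], [5, 7]].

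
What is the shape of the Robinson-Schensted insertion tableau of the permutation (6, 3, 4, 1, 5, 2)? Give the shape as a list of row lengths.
[3, 2, 1]

RSK row insertion gives P = [[1, 2, 5], [3, 4], [6]], which has shape [3, 2, 1].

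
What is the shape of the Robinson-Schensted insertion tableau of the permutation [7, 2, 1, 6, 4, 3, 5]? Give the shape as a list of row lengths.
RSK row insertion gives P = [[1, 3, 5], [2, 4], [6], [7]], which has shape [3, 2, 1, 1].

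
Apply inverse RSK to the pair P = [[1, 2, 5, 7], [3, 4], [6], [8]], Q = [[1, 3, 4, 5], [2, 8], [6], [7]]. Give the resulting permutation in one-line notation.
Reverse the RSK construction: for i from n down to 1, find the cell of Q containing i, remove the entry at that cell from P, and reverse-bump it up through P; the value ejected from row 1 is w(i).

Step i=8: Q has 8 at row 2, column 2; remove 4 from row 2 of P and reverse-bump: 4 enters row 1 and ejects 2. So w(8) = 2. P is now [[1, 4, 5, 7], [3], [6], [8]].
Step i=7: Q has 7 at row 4, column 1; remove 8 from row 4 of P and reverse-bump: 8 enters row 3 and ejects 6; 6 enters row 2 and ejects 3; 3 enters row 1 and ejects 1. So w(7) = 1. P is now [[3, 4, 5, 7], [6], [8]].
Step i=6: Q has 6 at row 3, column 1; remove 8 from row 3 of P and reverse-bump: 8 enters row 2 and ejects 6; 6 enters row 1 and ejects 5. So w(6) = 5. P is now [[3, 4, 6, 7], [8]].
Step i=5: Q has 5 at row 1, column 4; remove that cell from P, ejecting 7. So w(5) = 7. P is now [[3, 4, 6], [8]].
Step i=4: Q has 4 at row 1, column 3; remove that cell from P, ejecting 6. So w(4) = 6. P is now [[3, 4], [8]].
Step i=3: Q has 3 at row 1, column 2; remove that cell from P, ejecting 4. So w(3) = 4. P is now [[3], [8]].
Step i=2: Q has 2 at row 2, column 1; remove 8 from row 2 of P and reverse-bump: 8 enters row 1 and ejects 3. So w(2) = 3. P is now [[8]].
Step i=1: Q has 1 at row 1, column 1; remove that cell from P, ejecting 8. So w(1) = 8. P is now [].

So w = 8 3 4 6 7 5 1 2.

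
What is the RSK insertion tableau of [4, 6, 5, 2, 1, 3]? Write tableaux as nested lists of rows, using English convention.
P = [[1, 3], [2, 5], [4], [6]]

Insert 4: appended to row 1. P = [[4]].
Insert 6: appended to row 1. P = [[4, 6]].
Insert 5: 5 bumps 6 from row 1; 6 starts row 2. P = [[4, 5], [6]].
Insert 2: 2 bumps 4 from row 1; 4 bumps 6 from row 2; 6 starts row 3. P = [[2, 5], [4], [6]].
Insert 1: 1 bumps 2 from row 1; 2 bumps 4 from row 2; 4 bumps 6 from row 3; 6 starts row 4. P = [[1, 5], [2], [4], [6]].
Insert 3: 3 bumps 5 from row 1; 5 appends to row 2. P = [[1, 3], [2, 5], [4], [6]].

So P = [[1, 3], [2, 5], [4], [6]].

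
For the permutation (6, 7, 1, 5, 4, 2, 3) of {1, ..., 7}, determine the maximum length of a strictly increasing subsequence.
3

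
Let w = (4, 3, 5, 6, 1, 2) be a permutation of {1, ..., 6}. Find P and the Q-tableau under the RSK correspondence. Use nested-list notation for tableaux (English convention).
Insert each entry of the permutation into P by Schensted row insertion, recording in Q the position of each new cell.

After inserting 4: P = [[4]].
After inserting 3: P = [[3], [4]].
After inserting 5: P = [[3, 5], [4]].
After inserting 6: P = [[3, 5, 6], [4]].
After inserting 1: P = [[1, 5, 6], [3], [4]].
After inserting 2: P = [[1, 2, 6], [3, 5], [4]].

So P = [[1, 2, 6], [3, 5], [4]], Q = [[1, 3, 4], [2, 6], [5]].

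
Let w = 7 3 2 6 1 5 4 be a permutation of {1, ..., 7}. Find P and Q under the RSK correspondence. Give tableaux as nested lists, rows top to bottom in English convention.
P = [[1, 4], [2, 5], [3, 6], [7]], Q = [[1, 4], [2, 6], [3, 7], [5]]

Insert each entry of the permutation into P by Schensted row insertion, recording in Q the position of each new cell.

After inserting 7: P = [[7]].
After inserting 3: P = [[3], [7]].
After inserting 2: P = [[2], [3], [7]].
After inserting 6: P = [[2, 6], [3], [7]].
After inserting 1: P = [[1, 6], [2], [3], [7]].
After inserting 5: P = [[1, 5], [2, 6], [3], [7]].
After inserting 4: P = [[1, 4], [2, 5], [3, 6], [7]].

So P = [[1, 4], [2, 5], [3, 6], [7]], Q = [[1, 4], [2, 6], [3, 7], [5]].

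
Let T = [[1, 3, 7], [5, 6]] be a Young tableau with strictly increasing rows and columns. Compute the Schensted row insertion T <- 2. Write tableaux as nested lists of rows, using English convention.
[[1, 2, 7], [3, 6], [5]]

In row 1, 2 replaces 3 (the leftmost entry greater than 2); 3 is bumped to row 2. In row 2, 3 replaces 5 (the leftmost entry greater than 3); 5 is bumped to row 3. 5 starts a new row 3. The new tableau is [[1, 2, 7], [3, 6], [5]].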